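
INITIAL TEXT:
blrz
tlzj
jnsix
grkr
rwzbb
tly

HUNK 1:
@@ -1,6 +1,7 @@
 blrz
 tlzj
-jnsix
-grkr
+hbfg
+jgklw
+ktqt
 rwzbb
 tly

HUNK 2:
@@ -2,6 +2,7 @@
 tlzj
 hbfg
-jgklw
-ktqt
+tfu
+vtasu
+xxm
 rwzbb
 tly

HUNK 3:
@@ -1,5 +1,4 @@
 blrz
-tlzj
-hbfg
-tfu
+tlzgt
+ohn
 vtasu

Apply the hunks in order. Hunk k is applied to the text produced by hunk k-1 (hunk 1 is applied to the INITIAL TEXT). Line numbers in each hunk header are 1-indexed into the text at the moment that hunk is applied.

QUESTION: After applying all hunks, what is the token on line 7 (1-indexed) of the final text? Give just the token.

Hunk 1: at line 1 remove [jnsix,grkr] add [hbfg,jgklw,ktqt] -> 7 lines: blrz tlzj hbfg jgklw ktqt rwzbb tly
Hunk 2: at line 2 remove [jgklw,ktqt] add [tfu,vtasu,xxm] -> 8 lines: blrz tlzj hbfg tfu vtasu xxm rwzbb tly
Hunk 3: at line 1 remove [tlzj,hbfg,tfu] add [tlzgt,ohn] -> 7 lines: blrz tlzgt ohn vtasu xxm rwzbb tly
Final line 7: tly

Answer: tly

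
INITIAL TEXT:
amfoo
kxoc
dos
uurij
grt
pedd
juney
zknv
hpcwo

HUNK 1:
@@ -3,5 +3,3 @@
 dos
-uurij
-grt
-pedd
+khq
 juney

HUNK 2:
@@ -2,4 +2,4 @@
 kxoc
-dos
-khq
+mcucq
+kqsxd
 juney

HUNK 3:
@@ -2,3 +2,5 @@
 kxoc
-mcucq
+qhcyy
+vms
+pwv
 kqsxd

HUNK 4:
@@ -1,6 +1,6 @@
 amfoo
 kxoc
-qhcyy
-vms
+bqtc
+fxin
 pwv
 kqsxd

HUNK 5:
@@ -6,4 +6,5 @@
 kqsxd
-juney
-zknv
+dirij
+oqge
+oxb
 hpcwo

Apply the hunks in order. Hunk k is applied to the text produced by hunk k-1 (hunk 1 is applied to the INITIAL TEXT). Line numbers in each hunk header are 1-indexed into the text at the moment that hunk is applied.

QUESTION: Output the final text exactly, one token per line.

Hunk 1: at line 3 remove [uurij,grt,pedd] add [khq] -> 7 lines: amfoo kxoc dos khq juney zknv hpcwo
Hunk 2: at line 2 remove [dos,khq] add [mcucq,kqsxd] -> 7 lines: amfoo kxoc mcucq kqsxd juney zknv hpcwo
Hunk 3: at line 2 remove [mcucq] add [qhcyy,vms,pwv] -> 9 lines: amfoo kxoc qhcyy vms pwv kqsxd juney zknv hpcwo
Hunk 4: at line 1 remove [qhcyy,vms] add [bqtc,fxin] -> 9 lines: amfoo kxoc bqtc fxin pwv kqsxd juney zknv hpcwo
Hunk 5: at line 6 remove [juney,zknv] add [dirij,oqge,oxb] -> 10 lines: amfoo kxoc bqtc fxin pwv kqsxd dirij oqge oxb hpcwo

Answer: amfoo
kxoc
bqtc
fxin
pwv
kqsxd
dirij
oqge
oxb
hpcwo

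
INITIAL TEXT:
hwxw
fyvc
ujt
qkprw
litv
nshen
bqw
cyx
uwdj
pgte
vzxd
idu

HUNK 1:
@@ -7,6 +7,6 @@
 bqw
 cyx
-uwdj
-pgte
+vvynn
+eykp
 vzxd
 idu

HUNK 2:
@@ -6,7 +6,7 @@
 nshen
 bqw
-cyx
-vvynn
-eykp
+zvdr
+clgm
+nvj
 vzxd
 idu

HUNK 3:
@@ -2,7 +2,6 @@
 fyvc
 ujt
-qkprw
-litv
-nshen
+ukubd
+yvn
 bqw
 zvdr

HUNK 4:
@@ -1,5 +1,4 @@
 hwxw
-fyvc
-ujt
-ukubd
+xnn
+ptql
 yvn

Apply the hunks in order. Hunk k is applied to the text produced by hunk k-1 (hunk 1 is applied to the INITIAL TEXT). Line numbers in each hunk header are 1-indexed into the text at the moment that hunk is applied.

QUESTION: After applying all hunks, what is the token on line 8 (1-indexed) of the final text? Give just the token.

Answer: nvj

Derivation:
Hunk 1: at line 7 remove [uwdj,pgte] add [vvynn,eykp] -> 12 lines: hwxw fyvc ujt qkprw litv nshen bqw cyx vvynn eykp vzxd idu
Hunk 2: at line 6 remove [cyx,vvynn,eykp] add [zvdr,clgm,nvj] -> 12 lines: hwxw fyvc ujt qkprw litv nshen bqw zvdr clgm nvj vzxd idu
Hunk 3: at line 2 remove [qkprw,litv,nshen] add [ukubd,yvn] -> 11 lines: hwxw fyvc ujt ukubd yvn bqw zvdr clgm nvj vzxd idu
Hunk 4: at line 1 remove [fyvc,ujt,ukubd] add [xnn,ptql] -> 10 lines: hwxw xnn ptql yvn bqw zvdr clgm nvj vzxd idu
Final line 8: nvj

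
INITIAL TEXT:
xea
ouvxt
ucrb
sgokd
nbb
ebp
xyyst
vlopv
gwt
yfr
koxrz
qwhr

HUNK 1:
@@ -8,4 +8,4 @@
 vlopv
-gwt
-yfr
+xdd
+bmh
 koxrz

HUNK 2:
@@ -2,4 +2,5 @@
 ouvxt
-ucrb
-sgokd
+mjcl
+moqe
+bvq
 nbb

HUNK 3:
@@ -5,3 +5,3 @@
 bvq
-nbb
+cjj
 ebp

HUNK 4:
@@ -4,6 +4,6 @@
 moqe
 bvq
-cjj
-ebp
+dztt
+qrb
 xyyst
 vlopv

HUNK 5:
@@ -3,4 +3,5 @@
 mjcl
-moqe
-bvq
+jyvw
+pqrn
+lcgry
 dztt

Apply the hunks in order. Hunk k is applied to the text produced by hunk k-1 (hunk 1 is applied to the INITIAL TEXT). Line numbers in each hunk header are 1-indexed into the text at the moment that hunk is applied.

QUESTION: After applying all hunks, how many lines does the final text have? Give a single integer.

Hunk 1: at line 8 remove [gwt,yfr] add [xdd,bmh] -> 12 lines: xea ouvxt ucrb sgokd nbb ebp xyyst vlopv xdd bmh koxrz qwhr
Hunk 2: at line 2 remove [ucrb,sgokd] add [mjcl,moqe,bvq] -> 13 lines: xea ouvxt mjcl moqe bvq nbb ebp xyyst vlopv xdd bmh koxrz qwhr
Hunk 3: at line 5 remove [nbb] add [cjj] -> 13 lines: xea ouvxt mjcl moqe bvq cjj ebp xyyst vlopv xdd bmh koxrz qwhr
Hunk 4: at line 4 remove [cjj,ebp] add [dztt,qrb] -> 13 lines: xea ouvxt mjcl moqe bvq dztt qrb xyyst vlopv xdd bmh koxrz qwhr
Hunk 5: at line 3 remove [moqe,bvq] add [jyvw,pqrn,lcgry] -> 14 lines: xea ouvxt mjcl jyvw pqrn lcgry dztt qrb xyyst vlopv xdd bmh koxrz qwhr
Final line count: 14

Answer: 14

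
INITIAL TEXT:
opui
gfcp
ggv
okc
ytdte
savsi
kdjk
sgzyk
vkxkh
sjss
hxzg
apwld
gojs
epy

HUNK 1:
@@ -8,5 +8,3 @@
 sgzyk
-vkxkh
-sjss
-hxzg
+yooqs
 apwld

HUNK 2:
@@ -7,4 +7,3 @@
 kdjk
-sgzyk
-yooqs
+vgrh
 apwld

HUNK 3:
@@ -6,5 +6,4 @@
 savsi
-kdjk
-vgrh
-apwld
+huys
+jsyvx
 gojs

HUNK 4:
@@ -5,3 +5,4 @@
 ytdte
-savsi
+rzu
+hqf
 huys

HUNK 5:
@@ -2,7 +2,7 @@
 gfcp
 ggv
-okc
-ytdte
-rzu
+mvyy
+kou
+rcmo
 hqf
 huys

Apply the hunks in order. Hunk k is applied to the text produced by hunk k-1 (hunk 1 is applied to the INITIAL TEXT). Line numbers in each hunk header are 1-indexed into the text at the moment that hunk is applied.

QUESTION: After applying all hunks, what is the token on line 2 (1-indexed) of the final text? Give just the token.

Hunk 1: at line 8 remove [vkxkh,sjss,hxzg] add [yooqs] -> 12 lines: opui gfcp ggv okc ytdte savsi kdjk sgzyk yooqs apwld gojs epy
Hunk 2: at line 7 remove [sgzyk,yooqs] add [vgrh] -> 11 lines: opui gfcp ggv okc ytdte savsi kdjk vgrh apwld gojs epy
Hunk 3: at line 6 remove [kdjk,vgrh,apwld] add [huys,jsyvx] -> 10 lines: opui gfcp ggv okc ytdte savsi huys jsyvx gojs epy
Hunk 4: at line 5 remove [savsi] add [rzu,hqf] -> 11 lines: opui gfcp ggv okc ytdte rzu hqf huys jsyvx gojs epy
Hunk 5: at line 2 remove [okc,ytdte,rzu] add [mvyy,kou,rcmo] -> 11 lines: opui gfcp ggv mvyy kou rcmo hqf huys jsyvx gojs epy
Final line 2: gfcp

Answer: gfcp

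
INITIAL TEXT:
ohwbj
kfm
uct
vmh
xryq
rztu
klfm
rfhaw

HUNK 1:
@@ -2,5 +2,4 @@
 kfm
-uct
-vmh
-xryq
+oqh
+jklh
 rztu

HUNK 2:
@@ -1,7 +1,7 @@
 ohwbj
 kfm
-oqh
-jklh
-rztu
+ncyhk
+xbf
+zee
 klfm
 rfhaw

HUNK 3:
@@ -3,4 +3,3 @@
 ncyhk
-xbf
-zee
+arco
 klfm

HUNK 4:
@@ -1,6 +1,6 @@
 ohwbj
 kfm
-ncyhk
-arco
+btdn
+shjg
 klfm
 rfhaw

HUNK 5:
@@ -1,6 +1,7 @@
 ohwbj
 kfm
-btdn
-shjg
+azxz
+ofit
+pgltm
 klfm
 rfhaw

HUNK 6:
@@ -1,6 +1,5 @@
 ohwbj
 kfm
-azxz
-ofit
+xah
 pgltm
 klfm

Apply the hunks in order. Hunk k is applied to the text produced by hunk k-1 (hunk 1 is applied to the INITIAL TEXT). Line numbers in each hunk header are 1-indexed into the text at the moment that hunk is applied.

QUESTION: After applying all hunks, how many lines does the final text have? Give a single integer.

Answer: 6

Derivation:
Hunk 1: at line 2 remove [uct,vmh,xryq] add [oqh,jklh] -> 7 lines: ohwbj kfm oqh jklh rztu klfm rfhaw
Hunk 2: at line 1 remove [oqh,jklh,rztu] add [ncyhk,xbf,zee] -> 7 lines: ohwbj kfm ncyhk xbf zee klfm rfhaw
Hunk 3: at line 3 remove [xbf,zee] add [arco] -> 6 lines: ohwbj kfm ncyhk arco klfm rfhaw
Hunk 4: at line 1 remove [ncyhk,arco] add [btdn,shjg] -> 6 lines: ohwbj kfm btdn shjg klfm rfhaw
Hunk 5: at line 1 remove [btdn,shjg] add [azxz,ofit,pgltm] -> 7 lines: ohwbj kfm azxz ofit pgltm klfm rfhaw
Hunk 6: at line 1 remove [azxz,ofit] add [xah] -> 6 lines: ohwbj kfm xah pgltm klfm rfhaw
Final line count: 6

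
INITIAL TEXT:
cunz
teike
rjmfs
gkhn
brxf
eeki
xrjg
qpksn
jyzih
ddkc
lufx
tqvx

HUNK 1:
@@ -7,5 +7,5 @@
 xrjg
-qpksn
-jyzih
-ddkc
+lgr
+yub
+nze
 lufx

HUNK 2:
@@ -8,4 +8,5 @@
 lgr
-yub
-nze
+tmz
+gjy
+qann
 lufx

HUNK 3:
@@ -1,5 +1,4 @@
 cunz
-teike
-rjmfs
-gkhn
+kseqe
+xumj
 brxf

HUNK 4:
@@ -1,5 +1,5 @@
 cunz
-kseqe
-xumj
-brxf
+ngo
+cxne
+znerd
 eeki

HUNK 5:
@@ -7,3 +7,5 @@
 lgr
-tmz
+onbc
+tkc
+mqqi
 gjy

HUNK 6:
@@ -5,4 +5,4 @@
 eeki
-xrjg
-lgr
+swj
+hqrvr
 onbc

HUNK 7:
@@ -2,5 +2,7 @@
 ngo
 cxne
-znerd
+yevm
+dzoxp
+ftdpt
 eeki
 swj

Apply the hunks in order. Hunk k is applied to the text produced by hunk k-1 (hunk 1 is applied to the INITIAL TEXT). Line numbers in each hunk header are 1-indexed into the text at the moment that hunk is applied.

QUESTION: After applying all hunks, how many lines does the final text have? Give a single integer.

Answer: 16

Derivation:
Hunk 1: at line 7 remove [qpksn,jyzih,ddkc] add [lgr,yub,nze] -> 12 lines: cunz teike rjmfs gkhn brxf eeki xrjg lgr yub nze lufx tqvx
Hunk 2: at line 8 remove [yub,nze] add [tmz,gjy,qann] -> 13 lines: cunz teike rjmfs gkhn brxf eeki xrjg lgr tmz gjy qann lufx tqvx
Hunk 3: at line 1 remove [teike,rjmfs,gkhn] add [kseqe,xumj] -> 12 lines: cunz kseqe xumj brxf eeki xrjg lgr tmz gjy qann lufx tqvx
Hunk 4: at line 1 remove [kseqe,xumj,brxf] add [ngo,cxne,znerd] -> 12 lines: cunz ngo cxne znerd eeki xrjg lgr tmz gjy qann lufx tqvx
Hunk 5: at line 7 remove [tmz] add [onbc,tkc,mqqi] -> 14 lines: cunz ngo cxne znerd eeki xrjg lgr onbc tkc mqqi gjy qann lufx tqvx
Hunk 6: at line 5 remove [xrjg,lgr] add [swj,hqrvr] -> 14 lines: cunz ngo cxne znerd eeki swj hqrvr onbc tkc mqqi gjy qann lufx tqvx
Hunk 7: at line 2 remove [znerd] add [yevm,dzoxp,ftdpt] -> 16 lines: cunz ngo cxne yevm dzoxp ftdpt eeki swj hqrvr onbc tkc mqqi gjy qann lufx tqvx
Final line count: 16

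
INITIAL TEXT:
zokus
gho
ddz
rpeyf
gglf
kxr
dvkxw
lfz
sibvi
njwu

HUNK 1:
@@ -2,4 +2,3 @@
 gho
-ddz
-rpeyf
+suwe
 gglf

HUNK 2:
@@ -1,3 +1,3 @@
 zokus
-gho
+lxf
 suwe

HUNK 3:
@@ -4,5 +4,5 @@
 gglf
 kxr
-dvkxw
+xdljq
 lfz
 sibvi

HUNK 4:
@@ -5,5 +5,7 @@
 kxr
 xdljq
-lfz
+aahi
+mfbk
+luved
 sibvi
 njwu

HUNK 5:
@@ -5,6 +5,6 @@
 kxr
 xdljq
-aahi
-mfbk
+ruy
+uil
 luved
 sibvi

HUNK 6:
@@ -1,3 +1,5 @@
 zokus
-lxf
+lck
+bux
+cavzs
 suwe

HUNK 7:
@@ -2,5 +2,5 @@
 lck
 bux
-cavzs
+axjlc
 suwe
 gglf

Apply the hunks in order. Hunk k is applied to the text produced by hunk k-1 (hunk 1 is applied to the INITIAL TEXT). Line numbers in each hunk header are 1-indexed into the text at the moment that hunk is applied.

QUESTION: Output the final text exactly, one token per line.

Answer: zokus
lck
bux
axjlc
suwe
gglf
kxr
xdljq
ruy
uil
luved
sibvi
njwu

Derivation:
Hunk 1: at line 2 remove [ddz,rpeyf] add [suwe] -> 9 lines: zokus gho suwe gglf kxr dvkxw lfz sibvi njwu
Hunk 2: at line 1 remove [gho] add [lxf] -> 9 lines: zokus lxf suwe gglf kxr dvkxw lfz sibvi njwu
Hunk 3: at line 4 remove [dvkxw] add [xdljq] -> 9 lines: zokus lxf suwe gglf kxr xdljq lfz sibvi njwu
Hunk 4: at line 5 remove [lfz] add [aahi,mfbk,luved] -> 11 lines: zokus lxf suwe gglf kxr xdljq aahi mfbk luved sibvi njwu
Hunk 5: at line 5 remove [aahi,mfbk] add [ruy,uil] -> 11 lines: zokus lxf suwe gglf kxr xdljq ruy uil luved sibvi njwu
Hunk 6: at line 1 remove [lxf] add [lck,bux,cavzs] -> 13 lines: zokus lck bux cavzs suwe gglf kxr xdljq ruy uil luved sibvi njwu
Hunk 7: at line 2 remove [cavzs] add [axjlc] -> 13 lines: zokus lck bux axjlc suwe gglf kxr xdljq ruy uil luved sibvi njwu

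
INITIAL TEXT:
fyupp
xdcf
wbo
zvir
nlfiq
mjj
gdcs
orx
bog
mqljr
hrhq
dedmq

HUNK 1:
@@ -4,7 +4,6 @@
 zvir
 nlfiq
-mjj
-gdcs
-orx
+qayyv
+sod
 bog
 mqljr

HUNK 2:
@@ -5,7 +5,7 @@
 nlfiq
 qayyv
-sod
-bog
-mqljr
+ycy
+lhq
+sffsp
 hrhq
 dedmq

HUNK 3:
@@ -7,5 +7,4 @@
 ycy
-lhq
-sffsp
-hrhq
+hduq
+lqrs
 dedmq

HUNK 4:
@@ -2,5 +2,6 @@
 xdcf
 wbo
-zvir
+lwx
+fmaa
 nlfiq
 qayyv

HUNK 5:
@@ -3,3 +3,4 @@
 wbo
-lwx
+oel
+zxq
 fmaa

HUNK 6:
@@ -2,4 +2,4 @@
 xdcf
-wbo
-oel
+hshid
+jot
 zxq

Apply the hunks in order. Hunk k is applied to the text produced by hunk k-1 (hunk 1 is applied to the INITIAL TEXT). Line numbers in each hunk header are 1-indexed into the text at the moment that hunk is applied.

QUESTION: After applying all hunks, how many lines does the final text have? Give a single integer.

Hunk 1: at line 4 remove [mjj,gdcs,orx] add [qayyv,sod] -> 11 lines: fyupp xdcf wbo zvir nlfiq qayyv sod bog mqljr hrhq dedmq
Hunk 2: at line 5 remove [sod,bog,mqljr] add [ycy,lhq,sffsp] -> 11 lines: fyupp xdcf wbo zvir nlfiq qayyv ycy lhq sffsp hrhq dedmq
Hunk 3: at line 7 remove [lhq,sffsp,hrhq] add [hduq,lqrs] -> 10 lines: fyupp xdcf wbo zvir nlfiq qayyv ycy hduq lqrs dedmq
Hunk 4: at line 2 remove [zvir] add [lwx,fmaa] -> 11 lines: fyupp xdcf wbo lwx fmaa nlfiq qayyv ycy hduq lqrs dedmq
Hunk 5: at line 3 remove [lwx] add [oel,zxq] -> 12 lines: fyupp xdcf wbo oel zxq fmaa nlfiq qayyv ycy hduq lqrs dedmq
Hunk 6: at line 2 remove [wbo,oel] add [hshid,jot] -> 12 lines: fyupp xdcf hshid jot zxq fmaa nlfiq qayyv ycy hduq lqrs dedmq
Final line count: 12

Answer: 12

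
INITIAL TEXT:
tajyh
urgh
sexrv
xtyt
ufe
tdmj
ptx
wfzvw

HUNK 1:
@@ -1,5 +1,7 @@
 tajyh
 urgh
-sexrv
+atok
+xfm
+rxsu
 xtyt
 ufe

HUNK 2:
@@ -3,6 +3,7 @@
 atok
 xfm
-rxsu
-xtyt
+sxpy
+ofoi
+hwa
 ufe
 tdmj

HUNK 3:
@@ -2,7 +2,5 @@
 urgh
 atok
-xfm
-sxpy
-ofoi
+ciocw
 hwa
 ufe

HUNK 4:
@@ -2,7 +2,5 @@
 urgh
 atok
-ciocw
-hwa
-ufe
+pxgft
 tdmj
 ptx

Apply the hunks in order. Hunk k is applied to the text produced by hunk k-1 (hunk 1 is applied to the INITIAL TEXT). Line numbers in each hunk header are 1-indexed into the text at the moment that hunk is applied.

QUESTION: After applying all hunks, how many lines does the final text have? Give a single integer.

Answer: 7

Derivation:
Hunk 1: at line 1 remove [sexrv] add [atok,xfm,rxsu] -> 10 lines: tajyh urgh atok xfm rxsu xtyt ufe tdmj ptx wfzvw
Hunk 2: at line 3 remove [rxsu,xtyt] add [sxpy,ofoi,hwa] -> 11 lines: tajyh urgh atok xfm sxpy ofoi hwa ufe tdmj ptx wfzvw
Hunk 3: at line 2 remove [xfm,sxpy,ofoi] add [ciocw] -> 9 lines: tajyh urgh atok ciocw hwa ufe tdmj ptx wfzvw
Hunk 4: at line 2 remove [ciocw,hwa,ufe] add [pxgft] -> 7 lines: tajyh urgh atok pxgft tdmj ptx wfzvw
Final line count: 7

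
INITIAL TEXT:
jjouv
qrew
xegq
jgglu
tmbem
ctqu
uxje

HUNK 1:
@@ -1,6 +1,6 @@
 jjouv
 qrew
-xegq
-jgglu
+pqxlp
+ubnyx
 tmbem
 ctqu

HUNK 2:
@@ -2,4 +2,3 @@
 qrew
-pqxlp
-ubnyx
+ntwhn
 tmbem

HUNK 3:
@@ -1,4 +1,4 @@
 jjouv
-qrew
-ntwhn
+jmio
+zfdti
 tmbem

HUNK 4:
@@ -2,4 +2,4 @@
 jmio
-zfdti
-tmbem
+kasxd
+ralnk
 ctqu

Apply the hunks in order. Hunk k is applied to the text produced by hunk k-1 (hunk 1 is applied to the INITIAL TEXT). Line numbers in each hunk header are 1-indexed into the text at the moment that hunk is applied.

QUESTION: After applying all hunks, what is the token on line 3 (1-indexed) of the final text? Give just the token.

Answer: kasxd

Derivation:
Hunk 1: at line 1 remove [xegq,jgglu] add [pqxlp,ubnyx] -> 7 lines: jjouv qrew pqxlp ubnyx tmbem ctqu uxje
Hunk 2: at line 2 remove [pqxlp,ubnyx] add [ntwhn] -> 6 lines: jjouv qrew ntwhn tmbem ctqu uxje
Hunk 3: at line 1 remove [qrew,ntwhn] add [jmio,zfdti] -> 6 lines: jjouv jmio zfdti tmbem ctqu uxje
Hunk 4: at line 2 remove [zfdti,tmbem] add [kasxd,ralnk] -> 6 lines: jjouv jmio kasxd ralnk ctqu uxje
Final line 3: kasxd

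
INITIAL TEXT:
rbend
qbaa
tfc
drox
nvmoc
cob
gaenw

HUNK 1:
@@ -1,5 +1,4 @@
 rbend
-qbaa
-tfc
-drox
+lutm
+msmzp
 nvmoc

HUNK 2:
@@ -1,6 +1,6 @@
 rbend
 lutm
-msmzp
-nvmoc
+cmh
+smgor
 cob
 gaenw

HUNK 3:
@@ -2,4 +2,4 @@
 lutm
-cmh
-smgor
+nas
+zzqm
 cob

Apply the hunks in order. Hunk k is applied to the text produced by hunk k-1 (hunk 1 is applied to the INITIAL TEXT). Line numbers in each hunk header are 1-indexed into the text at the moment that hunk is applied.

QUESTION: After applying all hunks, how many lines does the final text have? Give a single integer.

Answer: 6

Derivation:
Hunk 1: at line 1 remove [qbaa,tfc,drox] add [lutm,msmzp] -> 6 lines: rbend lutm msmzp nvmoc cob gaenw
Hunk 2: at line 1 remove [msmzp,nvmoc] add [cmh,smgor] -> 6 lines: rbend lutm cmh smgor cob gaenw
Hunk 3: at line 2 remove [cmh,smgor] add [nas,zzqm] -> 6 lines: rbend lutm nas zzqm cob gaenw
Final line count: 6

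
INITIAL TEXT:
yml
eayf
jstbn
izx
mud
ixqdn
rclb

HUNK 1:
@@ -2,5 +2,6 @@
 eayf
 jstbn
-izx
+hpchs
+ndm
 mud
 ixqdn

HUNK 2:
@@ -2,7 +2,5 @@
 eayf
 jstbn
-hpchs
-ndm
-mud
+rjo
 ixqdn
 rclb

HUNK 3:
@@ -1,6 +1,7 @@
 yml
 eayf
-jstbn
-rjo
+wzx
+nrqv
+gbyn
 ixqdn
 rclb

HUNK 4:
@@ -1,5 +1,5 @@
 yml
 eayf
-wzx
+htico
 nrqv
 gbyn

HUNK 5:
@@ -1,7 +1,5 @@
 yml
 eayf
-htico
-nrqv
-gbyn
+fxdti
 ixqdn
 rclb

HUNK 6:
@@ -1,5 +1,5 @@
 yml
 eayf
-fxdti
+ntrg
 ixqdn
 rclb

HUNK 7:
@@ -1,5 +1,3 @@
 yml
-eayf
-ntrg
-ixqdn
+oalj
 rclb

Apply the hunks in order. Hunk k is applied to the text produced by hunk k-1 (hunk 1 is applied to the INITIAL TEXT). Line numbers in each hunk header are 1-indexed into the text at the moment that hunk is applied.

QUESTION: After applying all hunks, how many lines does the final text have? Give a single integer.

Hunk 1: at line 2 remove [izx] add [hpchs,ndm] -> 8 lines: yml eayf jstbn hpchs ndm mud ixqdn rclb
Hunk 2: at line 2 remove [hpchs,ndm,mud] add [rjo] -> 6 lines: yml eayf jstbn rjo ixqdn rclb
Hunk 3: at line 1 remove [jstbn,rjo] add [wzx,nrqv,gbyn] -> 7 lines: yml eayf wzx nrqv gbyn ixqdn rclb
Hunk 4: at line 1 remove [wzx] add [htico] -> 7 lines: yml eayf htico nrqv gbyn ixqdn rclb
Hunk 5: at line 1 remove [htico,nrqv,gbyn] add [fxdti] -> 5 lines: yml eayf fxdti ixqdn rclb
Hunk 6: at line 1 remove [fxdti] add [ntrg] -> 5 lines: yml eayf ntrg ixqdn rclb
Hunk 7: at line 1 remove [eayf,ntrg,ixqdn] add [oalj] -> 3 lines: yml oalj rclb
Final line count: 3

Answer: 3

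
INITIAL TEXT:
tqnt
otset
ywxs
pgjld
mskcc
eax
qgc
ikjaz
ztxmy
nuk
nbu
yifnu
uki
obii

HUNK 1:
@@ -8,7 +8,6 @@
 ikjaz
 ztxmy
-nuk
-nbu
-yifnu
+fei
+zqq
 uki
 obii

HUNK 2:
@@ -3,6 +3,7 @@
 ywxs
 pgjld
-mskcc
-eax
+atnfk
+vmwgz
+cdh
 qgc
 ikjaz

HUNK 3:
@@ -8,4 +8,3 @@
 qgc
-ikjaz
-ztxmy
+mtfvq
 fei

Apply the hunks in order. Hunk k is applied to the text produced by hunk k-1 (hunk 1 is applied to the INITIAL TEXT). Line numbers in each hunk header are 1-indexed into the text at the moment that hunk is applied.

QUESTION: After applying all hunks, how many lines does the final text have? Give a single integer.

Hunk 1: at line 8 remove [nuk,nbu,yifnu] add [fei,zqq] -> 13 lines: tqnt otset ywxs pgjld mskcc eax qgc ikjaz ztxmy fei zqq uki obii
Hunk 2: at line 3 remove [mskcc,eax] add [atnfk,vmwgz,cdh] -> 14 lines: tqnt otset ywxs pgjld atnfk vmwgz cdh qgc ikjaz ztxmy fei zqq uki obii
Hunk 3: at line 8 remove [ikjaz,ztxmy] add [mtfvq] -> 13 lines: tqnt otset ywxs pgjld atnfk vmwgz cdh qgc mtfvq fei zqq uki obii
Final line count: 13

Answer: 13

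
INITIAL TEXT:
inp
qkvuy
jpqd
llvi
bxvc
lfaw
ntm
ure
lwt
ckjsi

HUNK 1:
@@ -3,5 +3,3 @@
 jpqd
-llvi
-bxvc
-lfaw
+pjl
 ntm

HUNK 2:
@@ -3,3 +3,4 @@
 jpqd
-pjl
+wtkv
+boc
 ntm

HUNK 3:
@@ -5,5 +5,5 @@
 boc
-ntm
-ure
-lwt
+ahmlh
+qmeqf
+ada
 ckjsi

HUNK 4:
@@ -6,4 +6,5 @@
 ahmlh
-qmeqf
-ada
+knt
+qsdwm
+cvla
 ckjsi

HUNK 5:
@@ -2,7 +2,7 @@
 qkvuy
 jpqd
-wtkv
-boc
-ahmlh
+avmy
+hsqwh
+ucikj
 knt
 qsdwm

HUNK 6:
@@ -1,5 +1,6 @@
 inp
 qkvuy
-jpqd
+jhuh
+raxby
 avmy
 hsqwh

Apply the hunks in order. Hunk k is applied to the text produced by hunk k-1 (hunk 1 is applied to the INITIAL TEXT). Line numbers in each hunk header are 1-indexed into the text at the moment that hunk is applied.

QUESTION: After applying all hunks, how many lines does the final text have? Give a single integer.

Answer: 11

Derivation:
Hunk 1: at line 3 remove [llvi,bxvc,lfaw] add [pjl] -> 8 lines: inp qkvuy jpqd pjl ntm ure lwt ckjsi
Hunk 2: at line 3 remove [pjl] add [wtkv,boc] -> 9 lines: inp qkvuy jpqd wtkv boc ntm ure lwt ckjsi
Hunk 3: at line 5 remove [ntm,ure,lwt] add [ahmlh,qmeqf,ada] -> 9 lines: inp qkvuy jpqd wtkv boc ahmlh qmeqf ada ckjsi
Hunk 4: at line 6 remove [qmeqf,ada] add [knt,qsdwm,cvla] -> 10 lines: inp qkvuy jpqd wtkv boc ahmlh knt qsdwm cvla ckjsi
Hunk 5: at line 2 remove [wtkv,boc,ahmlh] add [avmy,hsqwh,ucikj] -> 10 lines: inp qkvuy jpqd avmy hsqwh ucikj knt qsdwm cvla ckjsi
Hunk 6: at line 1 remove [jpqd] add [jhuh,raxby] -> 11 lines: inp qkvuy jhuh raxby avmy hsqwh ucikj knt qsdwm cvla ckjsi
Final line count: 11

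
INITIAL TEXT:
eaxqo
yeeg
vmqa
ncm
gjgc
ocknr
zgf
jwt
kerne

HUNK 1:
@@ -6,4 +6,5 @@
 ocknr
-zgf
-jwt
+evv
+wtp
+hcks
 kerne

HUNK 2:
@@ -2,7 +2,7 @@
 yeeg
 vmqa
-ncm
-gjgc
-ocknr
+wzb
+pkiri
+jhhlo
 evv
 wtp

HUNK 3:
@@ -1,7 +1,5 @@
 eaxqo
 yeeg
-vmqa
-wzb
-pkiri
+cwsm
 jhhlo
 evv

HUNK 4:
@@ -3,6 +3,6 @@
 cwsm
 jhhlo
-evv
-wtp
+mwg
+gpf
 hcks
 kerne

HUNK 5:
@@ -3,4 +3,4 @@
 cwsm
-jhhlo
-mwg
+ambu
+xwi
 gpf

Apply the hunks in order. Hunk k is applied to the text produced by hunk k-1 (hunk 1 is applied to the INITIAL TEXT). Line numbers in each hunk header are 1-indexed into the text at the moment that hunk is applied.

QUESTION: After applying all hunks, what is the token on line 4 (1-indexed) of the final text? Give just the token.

Answer: ambu

Derivation:
Hunk 1: at line 6 remove [zgf,jwt] add [evv,wtp,hcks] -> 10 lines: eaxqo yeeg vmqa ncm gjgc ocknr evv wtp hcks kerne
Hunk 2: at line 2 remove [ncm,gjgc,ocknr] add [wzb,pkiri,jhhlo] -> 10 lines: eaxqo yeeg vmqa wzb pkiri jhhlo evv wtp hcks kerne
Hunk 3: at line 1 remove [vmqa,wzb,pkiri] add [cwsm] -> 8 lines: eaxqo yeeg cwsm jhhlo evv wtp hcks kerne
Hunk 4: at line 3 remove [evv,wtp] add [mwg,gpf] -> 8 lines: eaxqo yeeg cwsm jhhlo mwg gpf hcks kerne
Hunk 5: at line 3 remove [jhhlo,mwg] add [ambu,xwi] -> 8 lines: eaxqo yeeg cwsm ambu xwi gpf hcks kerne
Final line 4: ambu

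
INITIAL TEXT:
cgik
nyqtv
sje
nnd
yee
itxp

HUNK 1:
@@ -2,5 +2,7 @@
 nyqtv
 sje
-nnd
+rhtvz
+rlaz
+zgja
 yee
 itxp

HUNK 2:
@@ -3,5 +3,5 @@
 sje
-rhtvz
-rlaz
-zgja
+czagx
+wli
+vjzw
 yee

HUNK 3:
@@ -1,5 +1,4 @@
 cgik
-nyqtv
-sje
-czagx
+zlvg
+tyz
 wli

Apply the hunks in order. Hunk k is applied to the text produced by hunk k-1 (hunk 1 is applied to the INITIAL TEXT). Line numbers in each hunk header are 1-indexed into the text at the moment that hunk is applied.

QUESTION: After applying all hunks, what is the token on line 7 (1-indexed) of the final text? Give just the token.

Answer: itxp

Derivation:
Hunk 1: at line 2 remove [nnd] add [rhtvz,rlaz,zgja] -> 8 lines: cgik nyqtv sje rhtvz rlaz zgja yee itxp
Hunk 2: at line 3 remove [rhtvz,rlaz,zgja] add [czagx,wli,vjzw] -> 8 lines: cgik nyqtv sje czagx wli vjzw yee itxp
Hunk 3: at line 1 remove [nyqtv,sje,czagx] add [zlvg,tyz] -> 7 lines: cgik zlvg tyz wli vjzw yee itxp
Final line 7: itxp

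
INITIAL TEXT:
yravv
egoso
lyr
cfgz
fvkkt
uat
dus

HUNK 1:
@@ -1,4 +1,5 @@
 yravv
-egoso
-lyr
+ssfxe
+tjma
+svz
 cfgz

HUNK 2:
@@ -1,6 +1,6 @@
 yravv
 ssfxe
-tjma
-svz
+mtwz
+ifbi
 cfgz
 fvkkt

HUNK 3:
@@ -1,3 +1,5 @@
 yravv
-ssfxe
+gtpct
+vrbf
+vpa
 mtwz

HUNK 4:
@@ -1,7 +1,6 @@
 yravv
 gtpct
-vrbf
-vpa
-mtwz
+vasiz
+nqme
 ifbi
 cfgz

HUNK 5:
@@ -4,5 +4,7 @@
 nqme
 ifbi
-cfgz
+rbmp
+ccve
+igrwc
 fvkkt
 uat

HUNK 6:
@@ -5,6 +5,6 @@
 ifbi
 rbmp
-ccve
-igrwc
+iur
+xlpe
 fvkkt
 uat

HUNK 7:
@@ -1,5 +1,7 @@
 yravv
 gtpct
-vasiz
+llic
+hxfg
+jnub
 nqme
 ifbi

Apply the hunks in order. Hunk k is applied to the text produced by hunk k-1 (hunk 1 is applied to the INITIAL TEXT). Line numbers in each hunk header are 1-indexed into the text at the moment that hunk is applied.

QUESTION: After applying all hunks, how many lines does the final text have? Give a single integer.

Answer: 13

Derivation:
Hunk 1: at line 1 remove [egoso,lyr] add [ssfxe,tjma,svz] -> 8 lines: yravv ssfxe tjma svz cfgz fvkkt uat dus
Hunk 2: at line 1 remove [tjma,svz] add [mtwz,ifbi] -> 8 lines: yravv ssfxe mtwz ifbi cfgz fvkkt uat dus
Hunk 3: at line 1 remove [ssfxe] add [gtpct,vrbf,vpa] -> 10 lines: yravv gtpct vrbf vpa mtwz ifbi cfgz fvkkt uat dus
Hunk 4: at line 1 remove [vrbf,vpa,mtwz] add [vasiz,nqme] -> 9 lines: yravv gtpct vasiz nqme ifbi cfgz fvkkt uat dus
Hunk 5: at line 4 remove [cfgz] add [rbmp,ccve,igrwc] -> 11 lines: yravv gtpct vasiz nqme ifbi rbmp ccve igrwc fvkkt uat dus
Hunk 6: at line 5 remove [ccve,igrwc] add [iur,xlpe] -> 11 lines: yravv gtpct vasiz nqme ifbi rbmp iur xlpe fvkkt uat dus
Hunk 7: at line 1 remove [vasiz] add [llic,hxfg,jnub] -> 13 lines: yravv gtpct llic hxfg jnub nqme ifbi rbmp iur xlpe fvkkt uat dus
Final line count: 13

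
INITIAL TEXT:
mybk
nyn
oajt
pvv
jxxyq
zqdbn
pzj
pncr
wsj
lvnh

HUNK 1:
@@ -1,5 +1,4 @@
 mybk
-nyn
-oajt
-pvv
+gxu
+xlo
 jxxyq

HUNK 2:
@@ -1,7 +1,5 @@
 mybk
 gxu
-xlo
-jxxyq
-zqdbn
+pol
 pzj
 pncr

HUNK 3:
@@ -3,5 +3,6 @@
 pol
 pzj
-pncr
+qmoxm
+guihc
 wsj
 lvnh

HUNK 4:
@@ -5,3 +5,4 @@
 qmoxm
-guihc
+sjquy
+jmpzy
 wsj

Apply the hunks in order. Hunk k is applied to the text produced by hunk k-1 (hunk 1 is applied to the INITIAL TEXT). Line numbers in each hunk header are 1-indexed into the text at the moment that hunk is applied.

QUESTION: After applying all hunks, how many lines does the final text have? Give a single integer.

Answer: 9

Derivation:
Hunk 1: at line 1 remove [nyn,oajt,pvv] add [gxu,xlo] -> 9 lines: mybk gxu xlo jxxyq zqdbn pzj pncr wsj lvnh
Hunk 2: at line 1 remove [xlo,jxxyq,zqdbn] add [pol] -> 7 lines: mybk gxu pol pzj pncr wsj lvnh
Hunk 3: at line 3 remove [pncr] add [qmoxm,guihc] -> 8 lines: mybk gxu pol pzj qmoxm guihc wsj lvnh
Hunk 4: at line 5 remove [guihc] add [sjquy,jmpzy] -> 9 lines: mybk gxu pol pzj qmoxm sjquy jmpzy wsj lvnh
Final line count: 9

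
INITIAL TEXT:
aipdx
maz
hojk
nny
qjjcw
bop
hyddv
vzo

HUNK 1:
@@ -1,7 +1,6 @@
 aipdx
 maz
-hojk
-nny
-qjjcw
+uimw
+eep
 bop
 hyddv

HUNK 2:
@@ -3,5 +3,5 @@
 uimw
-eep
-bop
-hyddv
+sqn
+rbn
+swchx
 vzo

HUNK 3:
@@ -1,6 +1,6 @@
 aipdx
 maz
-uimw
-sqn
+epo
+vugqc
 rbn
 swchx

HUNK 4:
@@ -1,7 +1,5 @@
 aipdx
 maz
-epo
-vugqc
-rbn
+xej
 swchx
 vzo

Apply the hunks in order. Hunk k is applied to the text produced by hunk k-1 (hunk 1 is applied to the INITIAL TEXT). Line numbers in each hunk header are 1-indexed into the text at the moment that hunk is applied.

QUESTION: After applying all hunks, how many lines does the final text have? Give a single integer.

Hunk 1: at line 1 remove [hojk,nny,qjjcw] add [uimw,eep] -> 7 lines: aipdx maz uimw eep bop hyddv vzo
Hunk 2: at line 3 remove [eep,bop,hyddv] add [sqn,rbn,swchx] -> 7 lines: aipdx maz uimw sqn rbn swchx vzo
Hunk 3: at line 1 remove [uimw,sqn] add [epo,vugqc] -> 7 lines: aipdx maz epo vugqc rbn swchx vzo
Hunk 4: at line 1 remove [epo,vugqc,rbn] add [xej] -> 5 lines: aipdx maz xej swchx vzo
Final line count: 5

Answer: 5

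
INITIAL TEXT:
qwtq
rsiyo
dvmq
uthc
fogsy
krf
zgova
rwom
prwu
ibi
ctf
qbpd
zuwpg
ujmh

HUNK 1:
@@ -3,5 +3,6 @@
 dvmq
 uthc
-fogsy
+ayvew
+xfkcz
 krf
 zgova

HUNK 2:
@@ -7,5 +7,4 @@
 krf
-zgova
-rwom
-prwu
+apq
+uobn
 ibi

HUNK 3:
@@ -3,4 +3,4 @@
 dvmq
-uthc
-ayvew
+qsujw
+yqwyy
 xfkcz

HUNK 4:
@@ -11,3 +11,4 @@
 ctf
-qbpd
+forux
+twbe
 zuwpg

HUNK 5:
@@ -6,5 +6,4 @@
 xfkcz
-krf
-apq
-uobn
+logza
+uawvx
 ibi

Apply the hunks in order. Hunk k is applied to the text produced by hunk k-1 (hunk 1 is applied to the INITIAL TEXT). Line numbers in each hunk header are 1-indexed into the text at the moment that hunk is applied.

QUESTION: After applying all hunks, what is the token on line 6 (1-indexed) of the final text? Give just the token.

Hunk 1: at line 3 remove [fogsy] add [ayvew,xfkcz] -> 15 lines: qwtq rsiyo dvmq uthc ayvew xfkcz krf zgova rwom prwu ibi ctf qbpd zuwpg ujmh
Hunk 2: at line 7 remove [zgova,rwom,prwu] add [apq,uobn] -> 14 lines: qwtq rsiyo dvmq uthc ayvew xfkcz krf apq uobn ibi ctf qbpd zuwpg ujmh
Hunk 3: at line 3 remove [uthc,ayvew] add [qsujw,yqwyy] -> 14 lines: qwtq rsiyo dvmq qsujw yqwyy xfkcz krf apq uobn ibi ctf qbpd zuwpg ujmh
Hunk 4: at line 11 remove [qbpd] add [forux,twbe] -> 15 lines: qwtq rsiyo dvmq qsujw yqwyy xfkcz krf apq uobn ibi ctf forux twbe zuwpg ujmh
Hunk 5: at line 6 remove [krf,apq,uobn] add [logza,uawvx] -> 14 lines: qwtq rsiyo dvmq qsujw yqwyy xfkcz logza uawvx ibi ctf forux twbe zuwpg ujmh
Final line 6: xfkcz

Answer: xfkcz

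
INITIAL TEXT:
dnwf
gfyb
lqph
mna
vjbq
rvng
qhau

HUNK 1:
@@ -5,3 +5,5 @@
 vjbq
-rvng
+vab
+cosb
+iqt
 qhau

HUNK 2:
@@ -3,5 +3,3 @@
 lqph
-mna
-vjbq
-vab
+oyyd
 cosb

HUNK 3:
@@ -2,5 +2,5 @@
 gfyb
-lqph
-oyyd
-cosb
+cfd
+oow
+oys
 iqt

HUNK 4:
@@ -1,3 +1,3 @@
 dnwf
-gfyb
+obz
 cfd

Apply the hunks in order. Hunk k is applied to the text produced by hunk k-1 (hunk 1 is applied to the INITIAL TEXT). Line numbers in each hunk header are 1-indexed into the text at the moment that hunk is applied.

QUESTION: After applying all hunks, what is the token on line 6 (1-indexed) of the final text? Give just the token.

Answer: iqt

Derivation:
Hunk 1: at line 5 remove [rvng] add [vab,cosb,iqt] -> 9 lines: dnwf gfyb lqph mna vjbq vab cosb iqt qhau
Hunk 2: at line 3 remove [mna,vjbq,vab] add [oyyd] -> 7 lines: dnwf gfyb lqph oyyd cosb iqt qhau
Hunk 3: at line 2 remove [lqph,oyyd,cosb] add [cfd,oow,oys] -> 7 lines: dnwf gfyb cfd oow oys iqt qhau
Hunk 4: at line 1 remove [gfyb] add [obz] -> 7 lines: dnwf obz cfd oow oys iqt qhau
Final line 6: iqt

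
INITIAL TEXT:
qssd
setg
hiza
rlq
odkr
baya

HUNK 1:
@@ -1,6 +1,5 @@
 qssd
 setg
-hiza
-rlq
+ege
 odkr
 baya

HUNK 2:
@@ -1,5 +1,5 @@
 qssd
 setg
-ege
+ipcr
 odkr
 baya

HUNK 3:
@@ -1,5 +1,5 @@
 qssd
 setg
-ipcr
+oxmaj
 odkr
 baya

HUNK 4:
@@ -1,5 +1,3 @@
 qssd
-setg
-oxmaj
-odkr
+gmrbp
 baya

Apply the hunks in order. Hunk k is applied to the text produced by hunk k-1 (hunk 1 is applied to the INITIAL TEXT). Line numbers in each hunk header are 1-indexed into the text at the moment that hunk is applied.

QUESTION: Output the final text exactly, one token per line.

Hunk 1: at line 1 remove [hiza,rlq] add [ege] -> 5 lines: qssd setg ege odkr baya
Hunk 2: at line 1 remove [ege] add [ipcr] -> 5 lines: qssd setg ipcr odkr baya
Hunk 3: at line 1 remove [ipcr] add [oxmaj] -> 5 lines: qssd setg oxmaj odkr baya
Hunk 4: at line 1 remove [setg,oxmaj,odkr] add [gmrbp] -> 3 lines: qssd gmrbp baya

Answer: qssd
gmrbp
baya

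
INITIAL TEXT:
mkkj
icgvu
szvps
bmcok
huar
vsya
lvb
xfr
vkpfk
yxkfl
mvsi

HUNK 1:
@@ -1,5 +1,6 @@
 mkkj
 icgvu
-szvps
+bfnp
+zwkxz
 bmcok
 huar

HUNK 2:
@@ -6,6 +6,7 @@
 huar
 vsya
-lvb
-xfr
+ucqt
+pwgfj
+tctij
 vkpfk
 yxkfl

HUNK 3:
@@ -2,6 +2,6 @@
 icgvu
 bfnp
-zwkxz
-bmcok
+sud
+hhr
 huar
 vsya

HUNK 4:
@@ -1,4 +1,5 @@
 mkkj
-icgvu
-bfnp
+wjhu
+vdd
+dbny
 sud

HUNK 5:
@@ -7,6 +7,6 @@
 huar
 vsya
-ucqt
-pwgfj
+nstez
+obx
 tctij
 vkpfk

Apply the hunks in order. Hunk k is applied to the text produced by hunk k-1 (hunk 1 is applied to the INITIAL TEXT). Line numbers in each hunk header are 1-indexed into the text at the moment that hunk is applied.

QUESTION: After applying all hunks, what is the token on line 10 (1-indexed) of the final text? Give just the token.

Answer: obx

Derivation:
Hunk 1: at line 1 remove [szvps] add [bfnp,zwkxz] -> 12 lines: mkkj icgvu bfnp zwkxz bmcok huar vsya lvb xfr vkpfk yxkfl mvsi
Hunk 2: at line 6 remove [lvb,xfr] add [ucqt,pwgfj,tctij] -> 13 lines: mkkj icgvu bfnp zwkxz bmcok huar vsya ucqt pwgfj tctij vkpfk yxkfl mvsi
Hunk 3: at line 2 remove [zwkxz,bmcok] add [sud,hhr] -> 13 lines: mkkj icgvu bfnp sud hhr huar vsya ucqt pwgfj tctij vkpfk yxkfl mvsi
Hunk 4: at line 1 remove [icgvu,bfnp] add [wjhu,vdd,dbny] -> 14 lines: mkkj wjhu vdd dbny sud hhr huar vsya ucqt pwgfj tctij vkpfk yxkfl mvsi
Hunk 5: at line 7 remove [ucqt,pwgfj] add [nstez,obx] -> 14 lines: mkkj wjhu vdd dbny sud hhr huar vsya nstez obx tctij vkpfk yxkfl mvsi
Final line 10: obx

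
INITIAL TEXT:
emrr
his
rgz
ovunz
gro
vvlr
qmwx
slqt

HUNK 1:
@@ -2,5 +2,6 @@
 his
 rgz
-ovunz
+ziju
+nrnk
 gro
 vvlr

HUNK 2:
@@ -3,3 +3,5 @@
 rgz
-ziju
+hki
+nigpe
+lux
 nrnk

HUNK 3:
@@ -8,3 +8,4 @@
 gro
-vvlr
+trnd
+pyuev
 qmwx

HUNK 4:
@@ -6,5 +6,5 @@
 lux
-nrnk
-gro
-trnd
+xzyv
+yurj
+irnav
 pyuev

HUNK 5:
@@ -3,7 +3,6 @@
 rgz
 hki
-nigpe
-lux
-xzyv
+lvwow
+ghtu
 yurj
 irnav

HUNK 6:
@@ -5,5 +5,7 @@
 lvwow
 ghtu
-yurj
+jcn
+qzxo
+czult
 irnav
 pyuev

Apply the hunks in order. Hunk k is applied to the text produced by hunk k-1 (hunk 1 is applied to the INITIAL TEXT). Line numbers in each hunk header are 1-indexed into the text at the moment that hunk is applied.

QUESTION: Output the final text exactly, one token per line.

Hunk 1: at line 2 remove [ovunz] add [ziju,nrnk] -> 9 lines: emrr his rgz ziju nrnk gro vvlr qmwx slqt
Hunk 2: at line 3 remove [ziju] add [hki,nigpe,lux] -> 11 lines: emrr his rgz hki nigpe lux nrnk gro vvlr qmwx slqt
Hunk 3: at line 8 remove [vvlr] add [trnd,pyuev] -> 12 lines: emrr his rgz hki nigpe lux nrnk gro trnd pyuev qmwx slqt
Hunk 4: at line 6 remove [nrnk,gro,trnd] add [xzyv,yurj,irnav] -> 12 lines: emrr his rgz hki nigpe lux xzyv yurj irnav pyuev qmwx slqt
Hunk 5: at line 3 remove [nigpe,lux,xzyv] add [lvwow,ghtu] -> 11 lines: emrr his rgz hki lvwow ghtu yurj irnav pyuev qmwx slqt
Hunk 6: at line 5 remove [yurj] add [jcn,qzxo,czult] -> 13 lines: emrr his rgz hki lvwow ghtu jcn qzxo czult irnav pyuev qmwx slqt

Answer: emrr
his
rgz
hki
lvwow
ghtu
jcn
qzxo
czult
irnav
pyuev
qmwx
slqt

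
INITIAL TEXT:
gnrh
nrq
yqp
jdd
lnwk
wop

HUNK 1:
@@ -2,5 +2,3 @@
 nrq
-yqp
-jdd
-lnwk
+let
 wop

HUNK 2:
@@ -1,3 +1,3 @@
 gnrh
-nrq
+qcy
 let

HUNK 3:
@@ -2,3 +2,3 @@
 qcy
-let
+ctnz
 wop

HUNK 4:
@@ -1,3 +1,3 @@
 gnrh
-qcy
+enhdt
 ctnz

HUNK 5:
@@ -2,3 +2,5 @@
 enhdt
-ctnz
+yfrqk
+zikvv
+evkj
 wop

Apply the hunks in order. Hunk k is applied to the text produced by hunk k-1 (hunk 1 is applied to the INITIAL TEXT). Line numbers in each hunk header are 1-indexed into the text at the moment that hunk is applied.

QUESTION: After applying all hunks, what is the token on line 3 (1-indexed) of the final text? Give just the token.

Hunk 1: at line 2 remove [yqp,jdd,lnwk] add [let] -> 4 lines: gnrh nrq let wop
Hunk 2: at line 1 remove [nrq] add [qcy] -> 4 lines: gnrh qcy let wop
Hunk 3: at line 2 remove [let] add [ctnz] -> 4 lines: gnrh qcy ctnz wop
Hunk 4: at line 1 remove [qcy] add [enhdt] -> 4 lines: gnrh enhdt ctnz wop
Hunk 5: at line 2 remove [ctnz] add [yfrqk,zikvv,evkj] -> 6 lines: gnrh enhdt yfrqk zikvv evkj wop
Final line 3: yfrqk

Answer: yfrqk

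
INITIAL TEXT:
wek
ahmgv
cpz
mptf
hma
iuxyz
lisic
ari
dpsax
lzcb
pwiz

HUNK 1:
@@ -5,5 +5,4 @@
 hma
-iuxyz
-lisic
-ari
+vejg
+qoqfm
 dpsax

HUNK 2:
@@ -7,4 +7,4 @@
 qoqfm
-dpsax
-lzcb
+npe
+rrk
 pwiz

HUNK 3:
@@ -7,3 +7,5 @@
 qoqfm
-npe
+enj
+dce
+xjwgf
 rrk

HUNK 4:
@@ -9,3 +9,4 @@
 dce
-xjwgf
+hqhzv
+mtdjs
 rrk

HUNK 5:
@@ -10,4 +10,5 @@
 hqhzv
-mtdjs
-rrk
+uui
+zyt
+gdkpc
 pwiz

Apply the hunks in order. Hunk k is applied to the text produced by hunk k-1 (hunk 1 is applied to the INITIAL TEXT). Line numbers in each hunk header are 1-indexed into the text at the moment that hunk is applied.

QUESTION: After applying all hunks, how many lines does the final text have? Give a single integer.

Answer: 14

Derivation:
Hunk 1: at line 5 remove [iuxyz,lisic,ari] add [vejg,qoqfm] -> 10 lines: wek ahmgv cpz mptf hma vejg qoqfm dpsax lzcb pwiz
Hunk 2: at line 7 remove [dpsax,lzcb] add [npe,rrk] -> 10 lines: wek ahmgv cpz mptf hma vejg qoqfm npe rrk pwiz
Hunk 3: at line 7 remove [npe] add [enj,dce,xjwgf] -> 12 lines: wek ahmgv cpz mptf hma vejg qoqfm enj dce xjwgf rrk pwiz
Hunk 4: at line 9 remove [xjwgf] add [hqhzv,mtdjs] -> 13 lines: wek ahmgv cpz mptf hma vejg qoqfm enj dce hqhzv mtdjs rrk pwiz
Hunk 5: at line 10 remove [mtdjs,rrk] add [uui,zyt,gdkpc] -> 14 lines: wek ahmgv cpz mptf hma vejg qoqfm enj dce hqhzv uui zyt gdkpc pwiz
Final line count: 14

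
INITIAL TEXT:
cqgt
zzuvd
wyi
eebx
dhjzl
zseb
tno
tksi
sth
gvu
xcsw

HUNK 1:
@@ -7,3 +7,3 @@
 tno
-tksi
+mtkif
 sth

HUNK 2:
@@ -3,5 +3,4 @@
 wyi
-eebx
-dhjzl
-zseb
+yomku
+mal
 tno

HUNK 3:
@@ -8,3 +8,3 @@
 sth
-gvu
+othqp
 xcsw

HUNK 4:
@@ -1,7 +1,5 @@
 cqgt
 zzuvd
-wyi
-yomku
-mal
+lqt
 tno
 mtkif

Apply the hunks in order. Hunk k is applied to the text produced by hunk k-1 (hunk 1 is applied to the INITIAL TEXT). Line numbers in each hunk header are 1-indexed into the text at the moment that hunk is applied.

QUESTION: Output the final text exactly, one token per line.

Answer: cqgt
zzuvd
lqt
tno
mtkif
sth
othqp
xcsw

Derivation:
Hunk 1: at line 7 remove [tksi] add [mtkif] -> 11 lines: cqgt zzuvd wyi eebx dhjzl zseb tno mtkif sth gvu xcsw
Hunk 2: at line 3 remove [eebx,dhjzl,zseb] add [yomku,mal] -> 10 lines: cqgt zzuvd wyi yomku mal tno mtkif sth gvu xcsw
Hunk 3: at line 8 remove [gvu] add [othqp] -> 10 lines: cqgt zzuvd wyi yomku mal tno mtkif sth othqp xcsw
Hunk 4: at line 1 remove [wyi,yomku,mal] add [lqt] -> 8 lines: cqgt zzuvd lqt tno mtkif sth othqp xcsw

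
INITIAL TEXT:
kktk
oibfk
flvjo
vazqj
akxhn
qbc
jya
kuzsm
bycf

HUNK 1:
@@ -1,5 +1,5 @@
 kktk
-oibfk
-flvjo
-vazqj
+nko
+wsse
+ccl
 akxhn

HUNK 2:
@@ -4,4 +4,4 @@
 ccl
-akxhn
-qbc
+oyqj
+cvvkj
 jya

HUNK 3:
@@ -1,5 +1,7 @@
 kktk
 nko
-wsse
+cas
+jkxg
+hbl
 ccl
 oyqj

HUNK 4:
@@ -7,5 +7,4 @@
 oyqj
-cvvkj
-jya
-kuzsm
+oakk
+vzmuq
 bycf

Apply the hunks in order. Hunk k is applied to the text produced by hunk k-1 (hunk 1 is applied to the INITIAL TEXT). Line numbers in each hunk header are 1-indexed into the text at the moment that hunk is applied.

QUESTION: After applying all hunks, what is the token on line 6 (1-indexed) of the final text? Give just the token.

Answer: ccl

Derivation:
Hunk 1: at line 1 remove [oibfk,flvjo,vazqj] add [nko,wsse,ccl] -> 9 lines: kktk nko wsse ccl akxhn qbc jya kuzsm bycf
Hunk 2: at line 4 remove [akxhn,qbc] add [oyqj,cvvkj] -> 9 lines: kktk nko wsse ccl oyqj cvvkj jya kuzsm bycf
Hunk 3: at line 1 remove [wsse] add [cas,jkxg,hbl] -> 11 lines: kktk nko cas jkxg hbl ccl oyqj cvvkj jya kuzsm bycf
Hunk 4: at line 7 remove [cvvkj,jya,kuzsm] add [oakk,vzmuq] -> 10 lines: kktk nko cas jkxg hbl ccl oyqj oakk vzmuq bycf
Final line 6: ccl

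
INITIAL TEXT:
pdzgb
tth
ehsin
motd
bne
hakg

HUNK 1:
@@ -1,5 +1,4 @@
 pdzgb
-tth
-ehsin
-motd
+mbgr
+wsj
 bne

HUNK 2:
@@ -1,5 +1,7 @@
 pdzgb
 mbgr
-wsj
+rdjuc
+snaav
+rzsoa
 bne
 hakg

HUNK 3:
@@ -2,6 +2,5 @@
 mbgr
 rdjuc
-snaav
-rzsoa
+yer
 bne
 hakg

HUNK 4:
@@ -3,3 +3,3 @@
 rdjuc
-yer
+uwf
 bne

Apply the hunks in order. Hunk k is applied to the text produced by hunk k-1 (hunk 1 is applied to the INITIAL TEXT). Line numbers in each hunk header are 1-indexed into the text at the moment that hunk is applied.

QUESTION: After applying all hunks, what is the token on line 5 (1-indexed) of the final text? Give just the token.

Hunk 1: at line 1 remove [tth,ehsin,motd] add [mbgr,wsj] -> 5 lines: pdzgb mbgr wsj bne hakg
Hunk 2: at line 1 remove [wsj] add [rdjuc,snaav,rzsoa] -> 7 lines: pdzgb mbgr rdjuc snaav rzsoa bne hakg
Hunk 3: at line 2 remove [snaav,rzsoa] add [yer] -> 6 lines: pdzgb mbgr rdjuc yer bne hakg
Hunk 4: at line 3 remove [yer] add [uwf] -> 6 lines: pdzgb mbgr rdjuc uwf bne hakg
Final line 5: bne

Answer: bne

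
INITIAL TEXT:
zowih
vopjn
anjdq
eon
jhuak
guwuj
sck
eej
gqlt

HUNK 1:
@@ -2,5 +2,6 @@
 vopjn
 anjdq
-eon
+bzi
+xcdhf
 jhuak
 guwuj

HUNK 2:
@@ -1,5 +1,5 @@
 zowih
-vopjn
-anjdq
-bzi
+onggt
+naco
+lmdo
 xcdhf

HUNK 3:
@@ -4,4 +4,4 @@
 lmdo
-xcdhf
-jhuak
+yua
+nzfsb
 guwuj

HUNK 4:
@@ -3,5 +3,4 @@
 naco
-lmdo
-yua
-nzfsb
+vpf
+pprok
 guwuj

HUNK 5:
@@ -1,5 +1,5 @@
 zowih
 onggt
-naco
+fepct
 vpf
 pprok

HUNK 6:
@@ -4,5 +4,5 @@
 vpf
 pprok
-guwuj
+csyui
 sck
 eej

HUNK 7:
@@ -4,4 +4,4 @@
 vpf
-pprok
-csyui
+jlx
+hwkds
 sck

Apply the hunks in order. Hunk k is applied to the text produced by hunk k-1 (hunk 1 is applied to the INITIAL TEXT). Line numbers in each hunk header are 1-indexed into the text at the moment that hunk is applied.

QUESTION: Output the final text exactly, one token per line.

Hunk 1: at line 2 remove [eon] add [bzi,xcdhf] -> 10 lines: zowih vopjn anjdq bzi xcdhf jhuak guwuj sck eej gqlt
Hunk 2: at line 1 remove [vopjn,anjdq,bzi] add [onggt,naco,lmdo] -> 10 lines: zowih onggt naco lmdo xcdhf jhuak guwuj sck eej gqlt
Hunk 3: at line 4 remove [xcdhf,jhuak] add [yua,nzfsb] -> 10 lines: zowih onggt naco lmdo yua nzfsb guwuj sck eej gqlt
Hunk 4: at line 3 remove [lmdo,yua,nzfsb] add [vpf,pprok] -> 9 lines: zowih onggt naco vpf pprok guwuj sck eej gqlt
Hunk 5: at line 1 remove [naco] add [fepct] -> 9 lines: zowih onggt fepct vpf pprok guwuj sck eej gqlt
Hunk 6: at line 4 remove [guwuj] add [csyui] -> 9 lines: zowih onggt fepct vpf pprok csyui sck eej gqlt
Hunk 7: at line 4 remove [pprok,csyui] add [jlx,hwkds] -> 9 lines: zowih onggt fepct vpf jlx hwkds sck eej gqlt

Answer: zowih
onggt
fepct
vpf
jlx
hwkds
sck
eej
gqlt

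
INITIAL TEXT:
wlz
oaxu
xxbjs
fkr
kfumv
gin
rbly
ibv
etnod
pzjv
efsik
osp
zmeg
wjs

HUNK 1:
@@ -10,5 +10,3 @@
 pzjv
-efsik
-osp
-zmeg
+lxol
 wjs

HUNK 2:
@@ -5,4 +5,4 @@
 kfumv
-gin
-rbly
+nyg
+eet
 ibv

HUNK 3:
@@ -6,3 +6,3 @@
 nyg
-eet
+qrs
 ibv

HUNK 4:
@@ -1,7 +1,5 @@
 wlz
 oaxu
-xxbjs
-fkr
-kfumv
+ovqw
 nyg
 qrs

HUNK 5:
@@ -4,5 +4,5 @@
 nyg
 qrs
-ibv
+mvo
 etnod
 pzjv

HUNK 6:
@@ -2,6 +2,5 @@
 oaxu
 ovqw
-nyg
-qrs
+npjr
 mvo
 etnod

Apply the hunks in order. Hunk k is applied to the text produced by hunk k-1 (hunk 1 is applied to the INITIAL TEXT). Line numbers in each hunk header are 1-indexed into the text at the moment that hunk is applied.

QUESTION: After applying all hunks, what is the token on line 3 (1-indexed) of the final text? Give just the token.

Hunk 1: at line 10 remove [efsik,osp,zmeg] add [lxol] -> 12 lines: wlz oaxu xxbjs fkr kfumv gin rbly ibv etnod pzjv lxol wjs
Hunk 2: at line 5 remove [gin,rbly] add [nyg,eet] -> 12 lines: wlz oaxu xxbjs fkr kfumv nyg eet ibv etnod pzjv lxol wjs
Hunk 3: at line 6 remove [eet] add [qrs] -> 12 lines: wlz oaxu xxbjs fkr kfumv nyg qrs ibv etnod pzjv lxol wjs
Hunk 4: at line 1 remove [xxbjs,fkr,kfumv] add [ovqw] -> 10 lines: wlz oaxu ovqw nyg qrs ibv etnod pzjv lxol wjs
Hunk 5: at line 4 remove [ibv] add [mvo] -> 10 lines: wlz oaxu ovqw nyg qrs mvo etnod pzjv lxol wjs
Hunk 6: at line 2 remove [nyg,qrs] add [npjr] -> 9 lines: wlz oaxu ovqw npjr mvo etnod pzjv lxol wjs
Final line 3: ovqw

Answer: ovqw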